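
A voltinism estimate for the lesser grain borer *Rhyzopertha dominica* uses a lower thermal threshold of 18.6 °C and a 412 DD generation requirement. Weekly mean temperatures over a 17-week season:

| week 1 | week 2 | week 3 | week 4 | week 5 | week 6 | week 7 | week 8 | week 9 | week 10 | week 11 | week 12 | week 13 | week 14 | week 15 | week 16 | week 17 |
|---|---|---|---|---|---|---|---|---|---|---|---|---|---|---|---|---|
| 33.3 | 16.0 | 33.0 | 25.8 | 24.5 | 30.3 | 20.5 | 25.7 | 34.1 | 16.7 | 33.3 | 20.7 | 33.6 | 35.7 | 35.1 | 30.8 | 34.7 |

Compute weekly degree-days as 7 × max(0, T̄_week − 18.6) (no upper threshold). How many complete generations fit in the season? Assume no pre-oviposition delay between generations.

Weekly DD (7 × max(0, T̄ − 18.6)): 102.9, 0.0, 100.8, 50.4, 41.3, 81.9, 13.3, 49.7, 108.5, 0.0, 102.9, 14.7, 105.0, 119.7, 115.5, 85.4, 112.7.
Season total = 1204.7 DD.
Complete generations = ⌊1204.7 / 412⌋ = 2.

2 generations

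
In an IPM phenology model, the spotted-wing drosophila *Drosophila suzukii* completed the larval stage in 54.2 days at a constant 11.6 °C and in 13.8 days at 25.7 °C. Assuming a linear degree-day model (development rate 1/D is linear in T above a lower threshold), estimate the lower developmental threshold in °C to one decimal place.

Equal thermal constants: D₁(T₁ − T_b) = D₂(T₂ − T_b).
54.2·(11.6 − T_b) = 13.8·(25.7 − T_b)
T_b = (54.2·11.6 − 13.8·25.7) / (54.2 − 13.8) = 274.06 / 40.4 = 6.784 °C ≈ 6.8 °C.

6.8 °C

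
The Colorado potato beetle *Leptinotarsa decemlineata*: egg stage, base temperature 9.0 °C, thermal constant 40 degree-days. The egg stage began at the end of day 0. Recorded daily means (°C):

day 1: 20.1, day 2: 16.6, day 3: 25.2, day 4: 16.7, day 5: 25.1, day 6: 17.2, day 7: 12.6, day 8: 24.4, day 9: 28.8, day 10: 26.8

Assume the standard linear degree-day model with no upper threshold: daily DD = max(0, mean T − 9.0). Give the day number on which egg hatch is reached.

Daily DD above 9.0 °C: 11.1, 7.6, 16.2, 7.7, 16.1, 8.2, 3.6, 15.4, 19.8, 17.8.
Cumulative: 11.1, 18.7, 34.9, 42.6, 58.7, 66.9, 70.5, 85.9, 105.7, 123.5.
The total first reaches 40 DD on day 4.

day 4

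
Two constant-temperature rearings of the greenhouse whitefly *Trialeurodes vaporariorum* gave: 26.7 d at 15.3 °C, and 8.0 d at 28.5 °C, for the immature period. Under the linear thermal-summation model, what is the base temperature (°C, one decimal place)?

Linear rate model ⇒ the product D·(T − T_b) is constant across temperatures.
26.7·(15.3 − T_b) = 8.0·(28.5 − T_b)
T_b = (26.7·15.3 − 8.0·28.5) / (26.7 − 8.0) = 180.51 / 18.7 = 9.653 °C ≈ 9.7 °C.

9.7 °C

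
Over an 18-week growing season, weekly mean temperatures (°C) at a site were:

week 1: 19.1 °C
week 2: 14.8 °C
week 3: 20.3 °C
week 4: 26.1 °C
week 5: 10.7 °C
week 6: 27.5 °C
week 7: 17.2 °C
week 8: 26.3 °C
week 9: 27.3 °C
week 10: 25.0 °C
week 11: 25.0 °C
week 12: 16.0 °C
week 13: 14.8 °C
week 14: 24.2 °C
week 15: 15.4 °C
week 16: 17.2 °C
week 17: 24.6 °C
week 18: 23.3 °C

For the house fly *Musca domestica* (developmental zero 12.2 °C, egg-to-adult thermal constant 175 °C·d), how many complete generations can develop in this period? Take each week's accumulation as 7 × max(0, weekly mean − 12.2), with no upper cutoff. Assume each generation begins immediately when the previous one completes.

6 generations

Weekly DD (7 × max(0, T̄ − 12.2)): 48.3, 18.2, 56.7, 97.3, 0.0, 107.1, 35.0, 98.7, 105.7, 89.6, 89.6, 26.6, 18.2, 84.0, 22.4, 35.0, 86.8, 77.7.
Season total = 1096.9 DD.
Complete generations = ⌊1096.9 / 175⌋ = 6.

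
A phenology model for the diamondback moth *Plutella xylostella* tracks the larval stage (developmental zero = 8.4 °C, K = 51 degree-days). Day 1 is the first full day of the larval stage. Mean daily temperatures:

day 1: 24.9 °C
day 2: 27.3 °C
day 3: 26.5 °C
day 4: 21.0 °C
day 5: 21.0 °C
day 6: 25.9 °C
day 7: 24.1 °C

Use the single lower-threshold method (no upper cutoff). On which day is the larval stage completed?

Daily DD above 8.4 °C: 16.5, 18.9, 18.1, 12.6, 12.6, 17.5, 15.7.
Cumulative: 16.5, 35.4, 53.5, 66.1, 78.7, 96.2, 111.9.
The total first reaches 51 DD on day 3.

day 3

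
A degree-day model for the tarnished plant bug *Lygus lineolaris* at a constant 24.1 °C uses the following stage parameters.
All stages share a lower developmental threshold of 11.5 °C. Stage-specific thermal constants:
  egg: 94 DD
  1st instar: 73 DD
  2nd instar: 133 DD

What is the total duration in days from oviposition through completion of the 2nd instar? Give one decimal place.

Daily accumulation at 24.1 °C = 24.1 − 11.5 = 12.6 DD/day.
Total K = 94 + 73 + 133 = 300 DD.
Total duration = 300 / 12.6 = 23.810 ≈ 23.8 days.

23.8 days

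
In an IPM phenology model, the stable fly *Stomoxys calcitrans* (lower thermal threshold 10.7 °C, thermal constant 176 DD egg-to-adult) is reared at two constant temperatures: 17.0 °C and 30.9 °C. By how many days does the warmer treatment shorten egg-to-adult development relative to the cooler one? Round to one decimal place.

19.2 days

At 17.0 °C: 176 / (17.0 − 10.7) = 176 / 6.3 = 27.937 d.
At 30.9 °C: 176 / (30.9 − 10.7) = 176 / 20.2 = 8.713 d.
Difference = |27.937 − 8.713| = 19.224 ≈ 19.2 days.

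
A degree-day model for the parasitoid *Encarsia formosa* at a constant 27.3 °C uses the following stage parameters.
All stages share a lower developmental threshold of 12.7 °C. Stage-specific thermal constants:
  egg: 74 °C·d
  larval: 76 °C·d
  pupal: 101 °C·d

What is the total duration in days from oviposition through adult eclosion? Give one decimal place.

17.2 days

Daily accumulation at 27.3 °C = 27.3 − 12.7 = 14.6 DD/day.
Total K = 74 + 76 + 101 = 251 DD.
Total duration = 251 / 14.6 = 17.192 ≈ 17.2 days.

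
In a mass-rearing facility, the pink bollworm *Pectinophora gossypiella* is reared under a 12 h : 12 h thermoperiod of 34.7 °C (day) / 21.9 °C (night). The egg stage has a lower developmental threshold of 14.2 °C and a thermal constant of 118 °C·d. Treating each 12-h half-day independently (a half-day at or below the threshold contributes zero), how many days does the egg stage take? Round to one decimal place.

Day half: max(0, 34.7 − 14.2) × 0.5 = 20.5 × 0.5 = 10.25 DD.
Night half: max(0, 21.9 − 14.2) × 0.5 = 7.7 × 0.5 = 3.85 DD.
Per 24 h: 14.10 DD/day.
Duration = 118 / 14.10 = 8.369 ≈ 8.4 days.

8.4 days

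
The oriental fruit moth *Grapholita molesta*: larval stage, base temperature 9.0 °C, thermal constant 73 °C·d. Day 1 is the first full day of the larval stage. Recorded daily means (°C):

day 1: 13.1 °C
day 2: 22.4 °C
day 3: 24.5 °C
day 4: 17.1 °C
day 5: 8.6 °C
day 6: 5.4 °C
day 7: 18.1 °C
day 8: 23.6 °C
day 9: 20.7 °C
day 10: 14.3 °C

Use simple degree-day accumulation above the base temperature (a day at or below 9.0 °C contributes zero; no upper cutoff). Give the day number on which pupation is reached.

Daily DD above 9.0 °C: 4.1, 13.4, 15.5, 8.1, 0.0, 0.0, 9.1, 14.6, 11.7, 5.3.
Cumulative: 4.1, 17.5, 33.0, 41.1, 41.1, 41.1, 50.2, 64.8, 76.5, 81.8.
The total first reaches 73 DD on day 9.

day 9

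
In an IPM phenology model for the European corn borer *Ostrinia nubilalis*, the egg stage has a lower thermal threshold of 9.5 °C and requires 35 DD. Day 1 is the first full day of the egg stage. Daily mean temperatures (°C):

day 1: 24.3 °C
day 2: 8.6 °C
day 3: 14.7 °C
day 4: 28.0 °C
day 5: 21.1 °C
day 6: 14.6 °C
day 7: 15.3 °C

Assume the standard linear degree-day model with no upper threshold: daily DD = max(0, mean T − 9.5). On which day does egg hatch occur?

day 4

Daily DD above 9.5 °C: 14.8, 0.0, 5.2, 18.5, 11.6, 5.1, 5.8.
Cumulative: 14.8, 14.8, 20.0, 38.5, 50.1, 55.2, 61.0.
The total first reaches 35 DD on day 4.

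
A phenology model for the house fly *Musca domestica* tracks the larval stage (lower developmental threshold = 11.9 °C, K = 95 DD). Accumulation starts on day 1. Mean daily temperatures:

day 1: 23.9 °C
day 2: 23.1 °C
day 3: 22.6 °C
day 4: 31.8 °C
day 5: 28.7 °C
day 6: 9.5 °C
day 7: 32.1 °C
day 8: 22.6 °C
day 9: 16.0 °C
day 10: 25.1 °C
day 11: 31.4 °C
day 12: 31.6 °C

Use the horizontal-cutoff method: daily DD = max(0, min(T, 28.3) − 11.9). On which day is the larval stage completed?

Daily DD above 11.9 °C (capped at 16.4): 12.0, 11.2, 10.7, 16.4, 16.4, 0.0, 16.4, 10.7, 4.1, 13.2, 16.4, 16.4.
Cumulative: 12.0, 23.2, 33.9, 50.3, 66.7, 66.7, 83.1, 93.8, 97.9, 111.1, 127.5, 143.9.
The total first reaches 95 DD on day 9.

day 9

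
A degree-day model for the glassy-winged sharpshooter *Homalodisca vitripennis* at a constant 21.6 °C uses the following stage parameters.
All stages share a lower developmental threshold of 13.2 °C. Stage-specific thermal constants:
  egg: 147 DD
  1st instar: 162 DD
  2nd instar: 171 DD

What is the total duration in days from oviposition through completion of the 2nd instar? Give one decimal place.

57.1 days

Daily accumulation at 21.6 °C = 21.6 − 13.2 = 8.4 DD/day.
Total K = 147 + 162 + 171 = 480 DD.
Total duration = 480 / 8.4 = 57.143 ≈ 57.1 days.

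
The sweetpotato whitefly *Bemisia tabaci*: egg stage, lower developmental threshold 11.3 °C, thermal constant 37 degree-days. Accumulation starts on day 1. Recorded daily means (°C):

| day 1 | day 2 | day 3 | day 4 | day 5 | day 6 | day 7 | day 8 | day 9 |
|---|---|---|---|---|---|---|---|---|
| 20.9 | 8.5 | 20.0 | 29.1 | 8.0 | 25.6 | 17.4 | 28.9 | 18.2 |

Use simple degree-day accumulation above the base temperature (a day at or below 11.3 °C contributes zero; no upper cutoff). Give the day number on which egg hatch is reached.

Daily DD above 11.3 °C: 9.6, 0.0, 8.7, 17.8, 0.0, 14.3, 6.1, 17.6, 6.9.
Cumulative: 9.6, 9.6, 18.3, 36.1, 36.1, 50.4, 56.5, 74.1, 81.0.
The total first reaches 37 DD on day 6.

day 6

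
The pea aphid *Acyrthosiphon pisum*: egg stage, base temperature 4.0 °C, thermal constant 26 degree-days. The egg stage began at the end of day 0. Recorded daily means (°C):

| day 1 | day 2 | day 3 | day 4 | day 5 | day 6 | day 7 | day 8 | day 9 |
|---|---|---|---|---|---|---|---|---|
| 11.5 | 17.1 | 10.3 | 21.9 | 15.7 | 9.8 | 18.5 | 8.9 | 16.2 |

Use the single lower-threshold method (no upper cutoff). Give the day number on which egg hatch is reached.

day 3

Daily DD above 4.0 °C: 7.5, 13.1, 6.3, 17.9, 11.7, 5.8, 14.5, 4.9, 12.2.
Cumulative: 7.5, 20.6, 26.9, 44.8, 56.5, 62.3, 76.8, 81.7, 93.9.
The total first reaches 26 DD on day 3.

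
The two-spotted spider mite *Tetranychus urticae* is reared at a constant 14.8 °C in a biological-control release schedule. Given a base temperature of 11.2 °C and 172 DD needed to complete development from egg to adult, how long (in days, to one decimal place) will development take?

Daily accumulation = 14.8 − 11.2 = 3.6 DD/day.
Duration = 172 / 3.6 = 47.778 ≈ 47.8 days.

47.8 days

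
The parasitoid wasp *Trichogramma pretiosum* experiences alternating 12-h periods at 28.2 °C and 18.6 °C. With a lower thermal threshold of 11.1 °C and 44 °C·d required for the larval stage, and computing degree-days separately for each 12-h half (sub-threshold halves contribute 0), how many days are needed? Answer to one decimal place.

3.6 days

Day half: max(0, 28.2 − 11.1) × 0.5 = 17.1 × 0.5 = 8.55 DD.
Night half: max(0, 18.6 − 11.1) × 0.5 = 7.5 × 0.5 = 3.75 DD.
Per 24 h: 12.30 DD/day.
Duration = 44 / 12.30 = 3.577 ≈ 3.6 days.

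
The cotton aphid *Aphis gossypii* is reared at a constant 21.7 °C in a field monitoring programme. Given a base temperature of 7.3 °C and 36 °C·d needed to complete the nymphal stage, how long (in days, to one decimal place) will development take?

Daily accumulation = 21.7 − 7.3 = 14.4 DD/day.
Duration = 36 / 14.4 = 2.500 ≈ 2.5 days.

2.5 days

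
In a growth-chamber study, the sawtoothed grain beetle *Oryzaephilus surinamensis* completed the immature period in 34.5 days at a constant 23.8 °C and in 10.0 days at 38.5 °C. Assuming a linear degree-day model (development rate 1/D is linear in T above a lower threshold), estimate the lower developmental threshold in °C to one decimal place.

17.8 °C

Under the model K = D·(T − T_b), so D₁·(T₁ − T_b) = D₂·(T₂ − T_b).
34.5·(23.8 − T_b) = 10.0·(38.5 − T_b)
T_b = (34.5·23.8 − 10.0·38.5) / (34.5 − 10.0) = 436.10 / 24.5 = 17.800 °C ≈ 17.8 °C.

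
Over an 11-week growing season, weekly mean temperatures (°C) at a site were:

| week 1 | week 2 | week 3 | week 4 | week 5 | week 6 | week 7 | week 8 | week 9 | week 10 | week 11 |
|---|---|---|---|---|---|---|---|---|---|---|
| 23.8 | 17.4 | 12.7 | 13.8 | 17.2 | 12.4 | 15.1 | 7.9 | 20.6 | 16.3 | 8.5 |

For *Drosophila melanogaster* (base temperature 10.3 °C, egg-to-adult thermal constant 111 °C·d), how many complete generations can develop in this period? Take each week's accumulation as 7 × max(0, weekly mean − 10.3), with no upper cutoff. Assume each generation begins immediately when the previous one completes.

Weekly DD (7 × max(0, T̄ − 10.3)): 94.5, 49.7, 16.8, 24.5, 48.3, 14.7, 33.6, 0.0, 72.1, 42.0, 0.0.
Season total = 396.2 DD.
Complete generations = ⌊396.2 / 111⌋ = 3.

3 generations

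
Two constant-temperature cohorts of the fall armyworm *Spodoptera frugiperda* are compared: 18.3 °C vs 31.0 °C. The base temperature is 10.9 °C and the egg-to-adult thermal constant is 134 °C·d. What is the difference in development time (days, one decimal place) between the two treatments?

At 18.3 °C: 134 / (18.3 − 10.9) = 134 / 7.4 = 18.108 d.
At 31.0 °C: 134 / (31.0 − 10.9) = 134 / 20.1 = 6.667 d.
Difference = |18.108 − 6.667| = 11.441 ≈ 11.4 days.

11.4 days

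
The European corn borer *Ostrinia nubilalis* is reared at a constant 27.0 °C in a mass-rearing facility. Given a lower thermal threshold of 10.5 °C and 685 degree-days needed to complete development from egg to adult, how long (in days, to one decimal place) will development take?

41.5 days

Daily accumulation = 27.0 − 10.5 = 16.5 DD/day.
Duration = 685 / 16.5 = 41.515 ≈ 41.5 days.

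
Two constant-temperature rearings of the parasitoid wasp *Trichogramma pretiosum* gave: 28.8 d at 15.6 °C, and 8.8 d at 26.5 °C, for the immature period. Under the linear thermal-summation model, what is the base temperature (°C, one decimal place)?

Under the model K = D·(T − T_b), so D₁·(T₁ − T_b) = D₂·(T₂ − T_b).
28.8·(15.6 − T_b) = 8.8·(26.5 − T_b)
T_b = (28.8·15.6 − 8.8·26.5) / (28.8 − 8.8) = 216.08 / 20.0 = 10.804 °C ≈ 10.8 °C.

10.8 °C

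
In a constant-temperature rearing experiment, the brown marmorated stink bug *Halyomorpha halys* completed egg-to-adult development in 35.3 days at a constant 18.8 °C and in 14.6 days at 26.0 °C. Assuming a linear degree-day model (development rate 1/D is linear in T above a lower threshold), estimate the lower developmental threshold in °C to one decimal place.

Linear rate model ⇒ the product D·(T − T_b) is constant across temperatures.
35.3·(18.8 − T_b) = 14.6·(26.0 − T_b)
T_b = (35.3·18.8 − 14.6·26.0) / (35.3 − 14.6) = 284.04 / 20.7 = 13.722 °C ≈ 13.7 °C.

13.7 °C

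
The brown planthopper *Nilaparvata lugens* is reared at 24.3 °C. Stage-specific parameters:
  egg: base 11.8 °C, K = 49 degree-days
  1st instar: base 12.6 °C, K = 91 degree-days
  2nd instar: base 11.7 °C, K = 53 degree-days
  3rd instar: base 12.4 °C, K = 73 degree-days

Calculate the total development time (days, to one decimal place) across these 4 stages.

egg: 49 / (24.3 − 11.8) = 49 / 12.5 = 3.920 d.
1st instar: 91 / (24.3 − 12.6) = 91 / 11.7 = 7.778 d.
2nd instar: 53 / (24.3 − 11.7) = 53 / 12.6 = 4.206 d.
3rd instar: 73 / (24.3 − 12.4) = 73 / 11.9 = 6.134 d.
Sum = 22.039 ≈ 22.0 days.

22.0 days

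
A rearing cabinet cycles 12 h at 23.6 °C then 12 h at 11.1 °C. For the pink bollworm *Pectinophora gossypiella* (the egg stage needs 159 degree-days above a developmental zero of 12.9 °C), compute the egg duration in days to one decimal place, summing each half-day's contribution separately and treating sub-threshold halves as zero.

Day half: max(0, 23.6 − 12.9) × 0.5 = 10.7 × 0.5 = 5.35 DD.
Night half: max(0, 11.1 − 12.9) × 0.5 = 0.0 × 0.5 = 0.00 DD.
Per 24 h: 5.35 DD/day.
Duration = 159 / 5.35 = 29.720 ≈ 29.7 days.

29.7 days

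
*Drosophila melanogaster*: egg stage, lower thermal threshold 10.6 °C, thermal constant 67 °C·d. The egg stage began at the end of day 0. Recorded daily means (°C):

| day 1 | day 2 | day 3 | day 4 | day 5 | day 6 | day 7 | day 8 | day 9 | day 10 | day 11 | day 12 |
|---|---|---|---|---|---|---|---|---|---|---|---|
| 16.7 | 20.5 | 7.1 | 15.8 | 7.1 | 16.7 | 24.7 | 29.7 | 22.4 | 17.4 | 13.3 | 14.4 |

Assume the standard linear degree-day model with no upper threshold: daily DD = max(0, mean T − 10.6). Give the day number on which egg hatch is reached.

day 9

Daily DD above 10.6 °C: 6.1, 9.9, 0.0, 5.2, 0.0, 6.1, 14.1, 19.1, 11.8, 6.8, 2.7, 3.8.
Cumulative: 6.1, 16.0, 16.0, 21.2, 21.2, 27.3, 41.4, 60.5, 72.3, 79.1, 81.8, 85.6.
The total first reaches 67 DD on day 9.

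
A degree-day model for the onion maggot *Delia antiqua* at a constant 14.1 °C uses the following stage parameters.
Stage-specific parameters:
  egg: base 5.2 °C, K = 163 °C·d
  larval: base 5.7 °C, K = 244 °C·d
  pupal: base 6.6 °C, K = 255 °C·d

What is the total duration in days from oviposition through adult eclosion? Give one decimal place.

egg: 163 / (14.1 − 5.2) = 163 / 8.9 = 18.315 d.
larval: 244 / (14.1 − 5.7) = 244 / 8.4 = 29.048 d.
pupal: 255 / (14.1 − 6.6) = 255 / 7.5 = 34.000 d.
Sum = 81.362 ≈ 81.4 days.

81.4 days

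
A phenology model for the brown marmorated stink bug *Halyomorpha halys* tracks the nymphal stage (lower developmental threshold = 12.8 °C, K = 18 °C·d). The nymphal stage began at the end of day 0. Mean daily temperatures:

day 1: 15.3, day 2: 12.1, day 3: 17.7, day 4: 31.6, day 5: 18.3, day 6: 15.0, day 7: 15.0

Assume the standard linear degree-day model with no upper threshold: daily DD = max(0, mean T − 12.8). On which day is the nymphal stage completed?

day 4

Daily DD above 12.8 °C: 2.5, 0.0, 4.9, 18.8, 5.5, 2.2, 2.2.
Cumulative: 2.5, 2.5, 7.4, 26.2, 31.7, 33.9, 36.1.
The total first reaches 18 DD on day 4.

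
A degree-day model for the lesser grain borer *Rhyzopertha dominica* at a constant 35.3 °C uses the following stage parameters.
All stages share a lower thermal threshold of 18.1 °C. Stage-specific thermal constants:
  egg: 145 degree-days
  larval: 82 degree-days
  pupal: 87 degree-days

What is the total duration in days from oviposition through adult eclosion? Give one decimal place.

18.3 days

Daily accumulation at 35.3 °C = 35.3 − 18.1 = 17.2 DD/day.
Total K = 145 + 82 + 87 = 314 DD.
Total duration = 314 / 17.2 = 18.256 ≈ 18.3 days.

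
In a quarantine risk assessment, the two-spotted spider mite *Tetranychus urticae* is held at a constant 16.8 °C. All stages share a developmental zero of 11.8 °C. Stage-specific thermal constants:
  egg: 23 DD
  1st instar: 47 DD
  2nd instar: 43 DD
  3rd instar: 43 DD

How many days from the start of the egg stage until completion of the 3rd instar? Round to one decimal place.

Daily accumulation at 16.8 °C = 16.8 − 11.8 = 5.0 DD/day.
Total K = 23 + 47 + 43 + 43 = 156 DD.
Total duration = 156 / 5.0 = 31.200 ≈ 31.2 days.

31.2 days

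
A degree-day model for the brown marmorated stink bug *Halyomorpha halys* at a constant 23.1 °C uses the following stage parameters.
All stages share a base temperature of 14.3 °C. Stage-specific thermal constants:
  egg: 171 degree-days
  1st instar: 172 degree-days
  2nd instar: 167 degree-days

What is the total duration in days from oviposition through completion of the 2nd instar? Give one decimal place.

Daily accumulation at 23.1 °C = 23.1 − 14.3 = 8.8 DD/day.
Total K = 171 + 172 + 167 = 510 DD.
Total duration = 510 / 8.8 = 57.955 ≈ 58.0 days.

58.0 days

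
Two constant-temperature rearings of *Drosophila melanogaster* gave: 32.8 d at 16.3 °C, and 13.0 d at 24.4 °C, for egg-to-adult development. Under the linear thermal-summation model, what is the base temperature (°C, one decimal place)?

11.0 °C

Under the model K = D·(T − T_b), so D₁·(T₁ − T_b) = D₂·(T₂ − T_b).
32.8·(16.3 − T_b) = 13.0·(24.4 − T_b)
T_b = (32.8·16.3 − 13.0·24.4) / (32.8 − 13.0) = 217.44 / 19.8 = 10.982 °C ≈ 11.0 °C.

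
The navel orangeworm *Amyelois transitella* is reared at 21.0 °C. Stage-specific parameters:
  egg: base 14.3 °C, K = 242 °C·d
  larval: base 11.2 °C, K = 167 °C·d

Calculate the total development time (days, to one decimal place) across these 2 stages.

egg: 242 / (21.0 − 14.3) = 242 / 6.7 = 36.119 d.
larval: 167 / (21.0 − 11.2) = 167 / 9.8 = 17.041 d.
Sum = 53.160 ≈ 53.2 days.

53.2 days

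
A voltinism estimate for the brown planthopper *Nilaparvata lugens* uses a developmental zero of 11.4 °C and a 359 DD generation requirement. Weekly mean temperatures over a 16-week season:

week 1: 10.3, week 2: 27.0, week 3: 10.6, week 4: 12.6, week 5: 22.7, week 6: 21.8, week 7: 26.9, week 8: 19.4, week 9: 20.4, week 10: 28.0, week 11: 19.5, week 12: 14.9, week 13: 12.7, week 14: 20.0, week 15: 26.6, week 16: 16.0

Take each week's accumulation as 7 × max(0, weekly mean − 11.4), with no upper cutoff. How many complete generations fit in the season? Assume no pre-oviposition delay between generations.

Weekly DD (7 × max(0, T̄ − 11.4)): 0.0, 109.2, 0.0, 8.4, 79.1, 72.8, 108.5, 56.0, 63.0, 116.2, 56.7, 24.5, 9.1, 60.2, 106.4, 32.2.
Season total = 902.3 DD.
Complete generations = ⌊902.3 / 359⌋ = 2.

2 generations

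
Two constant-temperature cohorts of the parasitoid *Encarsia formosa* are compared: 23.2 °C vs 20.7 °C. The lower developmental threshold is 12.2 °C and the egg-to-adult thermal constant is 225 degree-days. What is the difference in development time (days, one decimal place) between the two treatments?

6.0 days

At 23.2 °C: 225 / (23.2 − 12.2) = 225 / 11.0 = 20.455 d.
At 20.7 °C: 225 / (20.7 − 12.2) = 225 / 8.5 = 26.471 d.
Difference = |20.455 − 26.471| = 6.016 ≈ 6.0 days.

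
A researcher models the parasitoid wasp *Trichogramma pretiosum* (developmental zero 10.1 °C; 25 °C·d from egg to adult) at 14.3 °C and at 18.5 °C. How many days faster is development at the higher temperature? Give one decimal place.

3.0 days

At 14.3 °C: 25 / (14.3 − 10.1) = 25 / 4.2 = 5.952 d.
At 18.5 °C: 25 / (18.5 − 10.1) = 25 / 8.4 = 2.976 d.
Difference = |5.952 − 2.976| = 2.976 ≈ 3.0 days.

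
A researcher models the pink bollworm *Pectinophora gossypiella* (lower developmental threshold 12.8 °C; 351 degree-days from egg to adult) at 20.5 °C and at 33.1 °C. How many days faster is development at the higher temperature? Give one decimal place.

28.3 days

At 20.5 °C: 351 / (20.5 − 12.8) = 351 / 7.7 = 45.584 d.
At 33.1 °C: 351 / (33.1 − 12.8) = 351 / 20.3 = 17.291 d.
Difference = |45.584 − 17.291| = 28.294 ≈ 28.3 days.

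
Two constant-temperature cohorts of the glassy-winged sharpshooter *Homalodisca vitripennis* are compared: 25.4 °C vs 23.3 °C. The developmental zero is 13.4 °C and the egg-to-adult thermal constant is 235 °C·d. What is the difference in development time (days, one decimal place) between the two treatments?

At 25.4 °C: 235 / (25.4 − 13.4) = 235 / 12.0 = 19.583 d.
At 23.3 °C: 235 / (23.3 − 13.4) = 235 / 9.9 = 23.737 d.
Difference = |19.583 − 23.737| = 4.154 ≈ 4.2 days.

4.2 days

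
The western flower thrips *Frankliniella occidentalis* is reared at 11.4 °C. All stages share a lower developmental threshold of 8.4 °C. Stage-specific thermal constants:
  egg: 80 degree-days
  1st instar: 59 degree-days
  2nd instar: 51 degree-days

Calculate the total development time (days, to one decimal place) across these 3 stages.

63.3 days

Daily accumulation at 11.4 °C = 11.4 − 8.4 = 3.0 DD/day.
Total K = 80 + 59 + 51 = 190 DD.
Total duration = 190 / 3.0 = 63.333 ≈ 63.3 days.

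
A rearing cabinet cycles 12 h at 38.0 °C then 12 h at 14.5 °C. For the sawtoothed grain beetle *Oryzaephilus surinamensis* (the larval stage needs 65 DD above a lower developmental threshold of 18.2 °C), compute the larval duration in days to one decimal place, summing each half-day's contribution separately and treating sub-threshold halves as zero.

Day half: max(0, 38.0 − 18.2) × 0.5 = 19.8 × 0.5 = 9.90 DD.
Night half: max(0, 14.5 − 18.2) × 0.5 = 0.0 × 0.5 = 0.00 DD.
Per 24 h: 9.90 DD/day.
Duration = 65 / 9.90 = 6.566 ≈ 6.6 days.

6.6 days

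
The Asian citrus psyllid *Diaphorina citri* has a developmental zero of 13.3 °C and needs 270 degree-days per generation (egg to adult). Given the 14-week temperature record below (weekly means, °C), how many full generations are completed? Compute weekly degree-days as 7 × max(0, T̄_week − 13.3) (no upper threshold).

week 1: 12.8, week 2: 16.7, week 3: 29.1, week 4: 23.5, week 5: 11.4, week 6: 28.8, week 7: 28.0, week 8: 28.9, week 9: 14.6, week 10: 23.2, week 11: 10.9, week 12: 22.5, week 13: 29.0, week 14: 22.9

Weekly DD (7 × max(0, T̄ − 13.3)): 0.0, 23.8, 110.6, 71.4, 0.0, 108.5, 102.9, 109.2, 9.1, 69.3, 0.0, 64.4, 109.9, 67.2.
Season total = 846.3 DD.
Complete generations = ⌊846.3 / 270⌋ = 3.

3 generations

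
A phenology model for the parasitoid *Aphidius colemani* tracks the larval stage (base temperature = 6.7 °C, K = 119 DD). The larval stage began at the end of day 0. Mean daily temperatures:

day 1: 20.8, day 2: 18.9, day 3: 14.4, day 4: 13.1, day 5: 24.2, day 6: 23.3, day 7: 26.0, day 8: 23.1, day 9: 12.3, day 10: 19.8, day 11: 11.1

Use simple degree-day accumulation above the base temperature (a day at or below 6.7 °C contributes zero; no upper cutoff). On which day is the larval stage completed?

day 10

Daily DD above 6.7 °C: 14.1, 12.2, 7.7, 6.4, 17.5, 16.6, 19.3, 16.4, 5.6, 13.1, 4.4.
Cumulative: 14.1, 26.3, 34.0, 40.4, 57.9, 74.5, 93.8, 110.2, 115.8, 128.9, 133.3.
The total first reaches 119 DD on day 10.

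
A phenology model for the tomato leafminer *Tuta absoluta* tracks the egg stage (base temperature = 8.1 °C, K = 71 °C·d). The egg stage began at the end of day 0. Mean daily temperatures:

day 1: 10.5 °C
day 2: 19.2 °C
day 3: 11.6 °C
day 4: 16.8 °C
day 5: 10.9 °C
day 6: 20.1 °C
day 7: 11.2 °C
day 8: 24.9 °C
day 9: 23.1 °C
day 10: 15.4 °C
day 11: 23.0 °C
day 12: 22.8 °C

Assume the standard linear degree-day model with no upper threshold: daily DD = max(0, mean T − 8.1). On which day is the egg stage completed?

Daily DD above 8.1 °C: 2.4, 11.1, 3.5, 8.7, 2.8, 12.0, 3.1, 16.8, 15.0, 7.3, 14.9, 14.7.
Cumulative: 2.4, 13.5, 17.0, 25.7, 28.5, 40.5, 43.6, 60.4, 75.4, 82.7, 97.6, 112.3.
The total first reaches 71 DD on day 9.

day 9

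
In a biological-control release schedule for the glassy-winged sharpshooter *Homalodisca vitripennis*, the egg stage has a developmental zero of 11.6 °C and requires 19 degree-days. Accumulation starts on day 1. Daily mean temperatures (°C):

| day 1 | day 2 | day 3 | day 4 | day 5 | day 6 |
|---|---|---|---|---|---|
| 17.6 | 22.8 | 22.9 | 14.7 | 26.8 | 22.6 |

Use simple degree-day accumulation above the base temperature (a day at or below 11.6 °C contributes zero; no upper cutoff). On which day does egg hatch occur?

day 3

Daily DD above 11.6 °C: 6.0, 11.2, 11.3, 3.1, 15.2, 11.0.
Cumulative: 6.0, 17.2, 28.5, 31.6, 46.8, 57.8.
The total first reaches 19 DD on day 3.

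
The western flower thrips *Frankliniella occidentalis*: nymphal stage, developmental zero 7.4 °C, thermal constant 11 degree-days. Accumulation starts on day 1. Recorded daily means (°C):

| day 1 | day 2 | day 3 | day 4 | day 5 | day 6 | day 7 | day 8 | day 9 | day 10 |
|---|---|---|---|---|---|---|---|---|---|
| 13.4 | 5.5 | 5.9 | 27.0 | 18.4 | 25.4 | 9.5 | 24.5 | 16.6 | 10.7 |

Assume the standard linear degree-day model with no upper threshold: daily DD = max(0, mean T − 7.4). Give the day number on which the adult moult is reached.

Daily DD above 7.4 °C: 6.0, 0.0, 0.0, 19.6, 11.0, 18.0, 2.1, 17.1, 9.2, 3.3.
Cumulative: 6.0, 6.0, 6.0, 25.6, 36.6, 54.6, 56.7, 73.8, 83.0, 86.3.
The total first reaches 11 DD on day 4.

day 4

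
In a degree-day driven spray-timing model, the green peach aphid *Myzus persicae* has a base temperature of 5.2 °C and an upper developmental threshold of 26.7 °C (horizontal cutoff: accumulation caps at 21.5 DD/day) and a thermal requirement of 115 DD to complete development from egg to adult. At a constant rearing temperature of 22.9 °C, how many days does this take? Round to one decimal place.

Daily accumulation = 22.9 − 5.2 = 17.7 DD/day.
Duration = 115 / 17.7 = 6.497 ≈ 6.5 days.

6.5 days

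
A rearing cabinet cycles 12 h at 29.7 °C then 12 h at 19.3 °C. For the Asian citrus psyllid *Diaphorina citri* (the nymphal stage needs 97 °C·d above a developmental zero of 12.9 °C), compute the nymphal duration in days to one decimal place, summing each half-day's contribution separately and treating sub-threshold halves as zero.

8.4 days

Day half: max(0, 29.7 − 12.9) × 0.5 = 16.8 × 0.5 = 8.40 DD.
Night half: max(0, 19.3 − 12.9) × 0.5 = 6.4 × 0.5 = 3.20 DD.
Per 24 h: 11.60 DD/day.
Duration = 97 / 11.60 = 8.362 ≈ 8.4 days.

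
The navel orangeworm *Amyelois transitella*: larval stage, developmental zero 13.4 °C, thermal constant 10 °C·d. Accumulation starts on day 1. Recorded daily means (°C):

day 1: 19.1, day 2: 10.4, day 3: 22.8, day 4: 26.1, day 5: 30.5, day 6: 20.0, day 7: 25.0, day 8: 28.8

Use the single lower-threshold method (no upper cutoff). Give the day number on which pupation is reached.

day 3

Daily DD above 13.4 °C: 5.7, 0.0, 9.4, 12.7, 17.1, 6.6, 11.6, 15.4.
Cumulative: 5.7, 5.7, 15.1, 27.8, 44.9, 51.5, 63.1, 78.5.
The total first reaches 10 DD on day 3.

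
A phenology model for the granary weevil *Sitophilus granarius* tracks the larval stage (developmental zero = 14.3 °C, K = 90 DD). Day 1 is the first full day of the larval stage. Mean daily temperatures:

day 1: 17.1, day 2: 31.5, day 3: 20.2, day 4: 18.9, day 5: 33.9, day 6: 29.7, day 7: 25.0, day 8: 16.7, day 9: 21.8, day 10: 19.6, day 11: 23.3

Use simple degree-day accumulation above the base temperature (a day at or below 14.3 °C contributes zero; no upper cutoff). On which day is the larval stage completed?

day 10

Daily DD above 14.3 °C: 2.8, 17.2, 5.9, 4.6, 19.6, 15.4, 10.7, 2.4, 7.5, 5.3, 9.0.
Cumulative: 2.8, 20.0, 25.9, 30.5, 50.1, 65.5, 76.2, 78.6, 86.1, 91.4, 100.4.
The total first reaches 90 DD on day 10.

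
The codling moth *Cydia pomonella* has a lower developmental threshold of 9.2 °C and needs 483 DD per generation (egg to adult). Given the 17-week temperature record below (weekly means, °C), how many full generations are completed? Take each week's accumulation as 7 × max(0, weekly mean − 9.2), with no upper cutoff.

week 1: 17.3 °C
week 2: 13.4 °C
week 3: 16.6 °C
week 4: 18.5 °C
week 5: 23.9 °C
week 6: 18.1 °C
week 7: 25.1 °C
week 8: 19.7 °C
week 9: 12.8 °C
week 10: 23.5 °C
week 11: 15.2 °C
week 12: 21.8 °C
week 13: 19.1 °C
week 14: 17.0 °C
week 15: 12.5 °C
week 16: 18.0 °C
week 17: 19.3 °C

2 generations

Weekly DD (7 × max(0, T̄ − 9.2)): 56.7, 29.4, 51.8, 65.1, 102.9, 62.3, 111.3, 73.5, 25.2, 100.1, 42.0, 88.2, 69.3, 54.6, 23.1, 61.6, 70.7.
Season total = 1087.8 DD.
Complete generations = ⌊1087.8 / 483⌋ = 2.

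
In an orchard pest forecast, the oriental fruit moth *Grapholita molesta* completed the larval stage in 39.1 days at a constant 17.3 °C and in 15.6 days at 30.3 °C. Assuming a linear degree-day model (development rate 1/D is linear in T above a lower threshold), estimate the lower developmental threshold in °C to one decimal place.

8.7 °C

Linear rate model ⇒ the product D·(T − T_b) is constant across temperatures.
39.1·(17.3 − T_b) = 15.6·(30.3 − T_b)
T_b = (39.1·17.3 − 15.6·30.3) / (39.1 − 15.6) = 203.75 / 23.5 = 8.670 °C ≈ 8.7 °C.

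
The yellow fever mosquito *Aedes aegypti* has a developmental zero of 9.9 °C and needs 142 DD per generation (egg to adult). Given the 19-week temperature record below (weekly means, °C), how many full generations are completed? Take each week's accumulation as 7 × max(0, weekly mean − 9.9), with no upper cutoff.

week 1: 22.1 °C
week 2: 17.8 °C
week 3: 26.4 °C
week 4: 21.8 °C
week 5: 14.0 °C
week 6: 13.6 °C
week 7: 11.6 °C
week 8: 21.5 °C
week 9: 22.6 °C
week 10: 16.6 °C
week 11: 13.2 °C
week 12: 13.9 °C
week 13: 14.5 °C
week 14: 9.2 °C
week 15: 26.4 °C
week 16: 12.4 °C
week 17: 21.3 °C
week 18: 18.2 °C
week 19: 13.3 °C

Weekly DD (7 × max(0, T̄ − 9.9)): 85.4, 55.3, 115.5, 83.3, 28.7, 25.9, 11.9, 81.2, 88.9, 46.9, 23.1, 28.0, 32.2, 0.0, 115.5, 17.5, 79.8, 58.1, 23.8.
Season total = 1001.0 DD.
Complete generations = ⌊1001.0 / 142⌋ = 7.

7 generations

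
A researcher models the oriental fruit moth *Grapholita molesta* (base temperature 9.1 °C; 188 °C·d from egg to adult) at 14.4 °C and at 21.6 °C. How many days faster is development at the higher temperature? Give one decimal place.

At 14.4 °C: 188 / (14.4 − 9.1) = 188 / 5.3 = 35.472 d.
At 21.6 °C: 188 / (21.6 − 9.1) = 188 / 12.5 = 15.040 d.
Difference = |35.472 − 15.040| = 20.432 ≈ 20.4 days.

20.4 days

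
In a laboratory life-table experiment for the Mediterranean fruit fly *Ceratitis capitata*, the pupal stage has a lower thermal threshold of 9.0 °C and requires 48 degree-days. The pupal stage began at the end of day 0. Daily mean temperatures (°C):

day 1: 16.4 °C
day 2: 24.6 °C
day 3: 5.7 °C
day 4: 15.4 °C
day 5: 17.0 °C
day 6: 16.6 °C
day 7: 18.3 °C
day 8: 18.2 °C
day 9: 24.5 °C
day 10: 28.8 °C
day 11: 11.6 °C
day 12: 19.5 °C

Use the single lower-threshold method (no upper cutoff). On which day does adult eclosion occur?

day 7

Daily DD above 9.0 °C: 7.4, 15.6, 0.0, 6.4, 8.0, 7.6, 9.3, 9.2, 15.5, 19.8, 2.6, 10.5.
Cumulative: 7.4, 23.0, 23.0, 29.4, 37.4, 45.0, 54.3, 63.5, 79.0, 98.8, 101.4, 111.9.
The total first reaches 48 DD on day 7.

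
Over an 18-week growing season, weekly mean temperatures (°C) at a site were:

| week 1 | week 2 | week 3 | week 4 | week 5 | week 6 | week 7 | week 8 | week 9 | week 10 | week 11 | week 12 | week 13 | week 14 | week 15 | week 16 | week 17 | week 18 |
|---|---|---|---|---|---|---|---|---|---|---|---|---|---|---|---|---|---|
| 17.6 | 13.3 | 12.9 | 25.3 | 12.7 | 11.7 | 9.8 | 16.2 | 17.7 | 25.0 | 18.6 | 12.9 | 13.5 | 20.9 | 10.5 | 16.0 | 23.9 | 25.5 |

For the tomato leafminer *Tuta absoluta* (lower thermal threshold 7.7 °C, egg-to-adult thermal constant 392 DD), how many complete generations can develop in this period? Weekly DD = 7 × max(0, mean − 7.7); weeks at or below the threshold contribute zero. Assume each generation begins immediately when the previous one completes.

Weekly DD (7 × max(0, T̄ − 7.7)): 69.3, 39.2, 36.4, 123.2, 35.0, 28.0, 14.7, 59.5, 70.0, 121.1, 76.3, 36.4, 40.6, 92.4, 19.6, 58.1, 113.4, 124.6.
Season total = 1157.8 DD.
Complete generations = ⌊1157.8 / 392⌋ = 2.

2 generations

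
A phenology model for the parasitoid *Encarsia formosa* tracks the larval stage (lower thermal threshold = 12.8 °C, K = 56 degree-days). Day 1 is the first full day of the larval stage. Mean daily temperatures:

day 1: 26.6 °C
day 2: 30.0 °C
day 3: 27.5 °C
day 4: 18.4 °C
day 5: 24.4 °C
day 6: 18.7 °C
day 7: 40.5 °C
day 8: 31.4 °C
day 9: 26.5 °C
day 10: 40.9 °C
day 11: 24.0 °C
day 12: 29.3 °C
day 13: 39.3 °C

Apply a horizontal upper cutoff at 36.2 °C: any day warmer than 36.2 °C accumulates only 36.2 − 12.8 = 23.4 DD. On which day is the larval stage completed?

Daily DD above 12.8 °C (capped at 23.4): 13.8, 17.2, 14.7, 5.6, 11.6, 5.9, 23.4, 18.6, 13.7, 23.4, 11.2, 16.5, 23.4.
Cumulative: 13.8, 31.0, 45.7, 51.3, 62.9, 68.8, 92.2, 110.8, 124.5, 147.9, 159.1, 175.6, 199.0.
The total first reaches 56 DD on day 5.

day 5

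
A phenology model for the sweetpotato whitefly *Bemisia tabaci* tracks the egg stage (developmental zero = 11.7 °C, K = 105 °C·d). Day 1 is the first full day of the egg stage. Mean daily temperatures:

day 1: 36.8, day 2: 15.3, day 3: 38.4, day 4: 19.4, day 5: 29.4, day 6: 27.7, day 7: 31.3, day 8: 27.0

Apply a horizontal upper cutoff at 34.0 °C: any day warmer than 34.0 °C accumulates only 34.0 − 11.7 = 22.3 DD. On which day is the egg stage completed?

Daily DD above 11.7 °C (capped at 22.3): 22.3, 3.6, 22.3, 7.7, 17.7, 16.0, 19.6, 15.3.
Cumulative: 22.3, 25.9, 48.2, 55.9, 73.6, 89.6, 109.2, 124.5.
The total first reaches 105 DD on day 7.

day 7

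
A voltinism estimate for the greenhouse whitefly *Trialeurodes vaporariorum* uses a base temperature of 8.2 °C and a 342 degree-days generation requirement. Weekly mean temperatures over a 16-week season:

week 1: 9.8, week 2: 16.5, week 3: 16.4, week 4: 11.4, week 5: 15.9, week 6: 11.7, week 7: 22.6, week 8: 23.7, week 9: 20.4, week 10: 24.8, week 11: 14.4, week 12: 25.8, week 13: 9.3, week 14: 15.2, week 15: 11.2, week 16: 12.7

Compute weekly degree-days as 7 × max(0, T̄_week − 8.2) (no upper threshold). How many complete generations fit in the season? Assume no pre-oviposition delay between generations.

Weekly DD (7 × max(0, T̄ − 8.2)): 11.2, 58.1, 57.4, 22.4, 53.9, 24.5, 100.8, 108.5, 85.4, 116.2, 43.4, 123.2, 7.7, 49.0, 21.0, 31.5.
Season total = 914.2 DD.
Complete generations = ⌊914.2 / 342⌋ = 2.

2 generations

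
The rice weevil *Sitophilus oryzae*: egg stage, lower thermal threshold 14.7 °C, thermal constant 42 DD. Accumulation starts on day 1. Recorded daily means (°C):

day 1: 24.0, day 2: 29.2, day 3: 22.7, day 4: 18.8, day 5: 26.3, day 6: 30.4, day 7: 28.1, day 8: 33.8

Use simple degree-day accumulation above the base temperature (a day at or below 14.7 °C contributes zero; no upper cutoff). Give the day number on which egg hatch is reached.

Daily DD above 14.7 °C: 9.3, 14.5, 8.0, 4.1, 11.6, 15.7, 13.4, 19.1.
Cumulative: 9.3, 23.8, 31.8, 35.9, 47.5, 63.2, 76.6, 95.7.
The total first reaches 42 DD on day 5.

day 5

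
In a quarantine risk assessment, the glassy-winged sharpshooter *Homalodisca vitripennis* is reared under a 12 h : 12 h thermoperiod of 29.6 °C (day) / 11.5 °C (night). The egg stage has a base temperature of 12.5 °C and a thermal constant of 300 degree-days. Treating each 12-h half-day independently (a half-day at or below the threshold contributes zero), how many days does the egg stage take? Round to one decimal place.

35.1 days

Day half: max(0, 29.6 − 12.5) × 0.5 = 17.1 × 0.5 = 8.55 DD.
Night half: max(0, 11.5 − 12.5) × 0.5 = 0.0 × 0.5 = 0.00 DD.
Per 24 h: 8.55 DD/day.
Duration = 300 / 8.55 = 35.088 ≈ 35.1 days.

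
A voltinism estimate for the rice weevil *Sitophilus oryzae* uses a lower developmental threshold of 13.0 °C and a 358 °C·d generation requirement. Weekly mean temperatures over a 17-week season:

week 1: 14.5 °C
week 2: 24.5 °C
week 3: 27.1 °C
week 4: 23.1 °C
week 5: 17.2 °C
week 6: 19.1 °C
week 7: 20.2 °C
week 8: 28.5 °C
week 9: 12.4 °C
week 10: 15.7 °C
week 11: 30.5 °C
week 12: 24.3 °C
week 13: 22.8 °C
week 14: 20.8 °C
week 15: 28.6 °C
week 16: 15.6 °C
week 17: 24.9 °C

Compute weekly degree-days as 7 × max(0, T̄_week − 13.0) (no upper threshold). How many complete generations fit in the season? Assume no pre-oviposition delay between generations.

2 generations

Weekly DD (7 × max(0, T̄ − 13.0)): 10.5, 80.5, 98.7, 70.7, 29.4, 42.7, 50.4, 108.5, 0.0, 18.9, 122.5, 79.1, 68.6, 54.6, 109.2, 18.2, 83.3.
Season total = 1045.8 DD.
Complete generations = ⌊1045.8 / 358⌋ = 2.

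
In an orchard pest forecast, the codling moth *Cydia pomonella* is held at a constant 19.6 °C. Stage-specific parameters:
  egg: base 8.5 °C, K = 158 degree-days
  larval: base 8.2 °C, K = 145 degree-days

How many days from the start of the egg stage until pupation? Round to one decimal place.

egg: 158 / (19.6 − 8.5) = 158 / 11.1 = 14.234 d.
larval: 145 / (19.6 − 8.2) = 145 / 11.4 = 12.719 d.
Sum = 26.954 ≈ 27.0 days.

27.0 days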